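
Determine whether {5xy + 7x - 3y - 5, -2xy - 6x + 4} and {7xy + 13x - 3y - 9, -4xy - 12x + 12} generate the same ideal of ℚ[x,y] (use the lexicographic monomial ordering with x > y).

No, the ideals differ.

Since reduced Gröbner bases are canonical representatives of ideals under a given ordering, it suffices to compute and compare them.
Buchberger on the first generating set:
f_1 = 5xy + 7x - 3y - 5, LT = xy.
f_2 = -2xy - 6x + 4, LT = xy.

S(f_1,f_2): lcm = xy. S = -8/5x - ⅗y + 1.
  leading term x: no divisor's leading term divides it; move -8/5x to the remainder.
  leading term y: no divisor's leading term divides it; move -⅗y to the remainder.
  leading term 1: no divisor's leading term divides it; move 1 to the remainder.
  remainder -8/5x - ⅗y + 1 ≠ 0; add g_3 = -8/5x - ⅗y + 1 to the basis.

S(f_1,g_3): lcm = xy. S = 7/5x - ⅜y² + 1/40y - 1.
  leading term x: subtract (-⅞)·g_3 from 7/5x - ⅜y² + 1/40y - 1 → -⅜y² - ½y - ⅛
  leading term y²: no divisor's leading term divides it; move -⅜y² to the remainder.
  leading term y: no divisor's leading term divides it; move -½y to the remainder.
  leading term 1: no divisor's leading term divides it; move -⅛ to the remainder.
  remainder -⅜y² - ½y - ⅛ ≠ 0; add g_4 = -⅜y² - ½y - ⅛ to the basis.

The other S-polynomials (S(f_2,g_3), S(f_1,g_4), S(f_2,g_4), S(g_3,g_4)) all reduce to 0 modulo the current basis, so we have a Gröbner basis.
Inter-reduce: drop elements whose leading term is divisible by another's, tail-reduce, and make monic.
Reduced Gröbner basis: {x + ⅜y - ⅝, y² + 4/3y + ⅓}.

Buchberger on the second generating set:
h_1 = 7xy + 13x - 3y - 9, LT = xy.
h_2 = -4xy - 12x + 12, LT = xy.

S(h_1,h_2): lcm = xy. S = -8/7x - 3/7y + 12/7.
  leading term x: no divisor's leading term divides it; move -8/7x to the remainder.
  leading term y: no divisor's leading term divides it; move -3/7y to the remainder.
  leading term 1: no divisor's leading term divides it; move 12/7 to the remainder.
  remainder -8/7x - 3/7y + 12/7 ≠ 0; add k_3 = -8/7x - 3/7y + 12/7 to the basis.

S(h_1,k_3): lcm = xy. S = 13/7x - ⅜y² + 15/14y - 9/7.
  leading term x: subtract (-13/8)·k_3 from 13/7x - ⅜y² + 15/14y - 9/7 → -⅜y² + ⅜y + 3/2
  leading term y²: no divisor's leading term divides it; move -⅜y² to the remainder.
  leading term y: no divisor's leading term divides it; move ⅜y to the remainder.
  leading term 1: no divisor's leading term divides it; move 3/2 to the remainder.
  remainder -⅜y² + ⅜y + 3/2 ≠ 0; add k_4 = -⅜y² + ⅜y + 3/2 to the basis.

The other S-polynomials (S(h_2,k_3), S(h_1,k_4), S(h_2,k_4), S(k_3,k_4)) all reduce to 0 modulo the current basis, so we have a Gröbner basis.
Inter-reduce: drop elements whose leading term is divisible by another's, tail-reduce, and make monic.
Reduced Gröbner basis: {x + ⅜y - 3/2, y² - y - 4}.

These differ, so the ideals are not equal.
The same test decides containment: I ⊆ J iff every generator of I reduces to 0 modulo a Gröbner basis of J.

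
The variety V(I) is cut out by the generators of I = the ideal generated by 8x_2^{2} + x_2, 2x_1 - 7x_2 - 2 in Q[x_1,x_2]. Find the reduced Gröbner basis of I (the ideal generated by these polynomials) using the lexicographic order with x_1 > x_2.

f_1 = 8x_2^{2} + x_2, LT = x_2^{2}.
f_2 = 2x_1 - 7x_2 - 2, LT = x_1.

The S-polynomials (S(f_1,f_2)) all reduce to 0 modulo the current basis, so we have a Gröbner basis.

G = {x_1 - \tfrac{7}{2}x_2 - 1, x_2^{2} + \tfrac{1}{8}x_2}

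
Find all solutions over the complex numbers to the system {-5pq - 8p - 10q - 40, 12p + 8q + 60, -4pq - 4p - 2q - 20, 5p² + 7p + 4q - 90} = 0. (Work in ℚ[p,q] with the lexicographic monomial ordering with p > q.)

{(-5, 0)}

Compute a lex Gröbner basis by Buchberger's algorithm.
f_1 = -5pq - 8p - 10q - 40, LT = pq.
f_2 = 12p + 8q + 60, LT = p.
f_3 = -4pq - 4p - 2q - 20, LT = pq.
f_4 = 5p² + 7p + 4q - 90, LT = p².

S(f_1,f_2): lcm = pq. S = 8/5p - ⅔q² - 3q + 8.
  reduce S modulo (f_1, f_2, f_3, f_4):
  remainder -⅔q² - 61/15q ≠ 0; add h_5 = -⅔q² - 61/15q to the basis.

S(f_1,f_3): lcm = pq. S = ⅗p + 3/2q + 3.
  reduce S modulo (f_1, f_2, f_3, f_4, h_5):
  remainder 11/10q ≠ 0; add h_6 = 11/10q to the basis.

The other S-polynomials (S(f_1,f_4), S(f_2,f_3), S(f_2,f_4), S(f_3,f_4), S(f_1,h_5), S(f_2,h_5), S(f_3,h_5), S(f_4,h_5), S(f_1,h_6), S(f_2,h_6), S(f_3,h_6), S(f_4,h_6), S(h_5,h_6)) all reduce to 0 modulo the current basis, so we have a Gröbner basis.
Inter-reduce: drop elements whose leading term is divisible by another's, tail-reduce, and make monic.
Reduced Gröbner basis: {p + 5, q}.

A lex Gröbner basis eliminates variables successively. Here q depends only on q, with roots {0}; lifting each root through the earlier basis elements recovers the full solutions.
  q = 0: the earlier basis element becomes p + 5 = 0, giving p = -5 — point (-5, 0).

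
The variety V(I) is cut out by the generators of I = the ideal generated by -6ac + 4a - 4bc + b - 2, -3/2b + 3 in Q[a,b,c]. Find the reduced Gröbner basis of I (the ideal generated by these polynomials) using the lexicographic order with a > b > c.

G = {ac - 2/3a + 4/3c, b - 2}

f_1 = -6ac + 4a - 4bc + b - 2, LT = ac.
f_2 = -3/2b + 3, LT = b.

The S-polynomials (S(f_1,f_2)) all reduce to 0 modulo the current basis, so we have a Gröbner basis.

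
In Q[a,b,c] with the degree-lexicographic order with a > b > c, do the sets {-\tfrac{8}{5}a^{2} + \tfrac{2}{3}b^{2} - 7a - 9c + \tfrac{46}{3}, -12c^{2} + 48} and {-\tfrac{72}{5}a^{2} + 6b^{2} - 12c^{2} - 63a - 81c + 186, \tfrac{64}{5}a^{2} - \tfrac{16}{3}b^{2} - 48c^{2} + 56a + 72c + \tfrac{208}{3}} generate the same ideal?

Yes, the ideals are equal.

For a fixed monomial order, each ideal has a unique reduced Gröbner basis; comparing bases decides equality.
Buchberger on the first generating set:
f_1 = -\tfrac{8}{5}a^{2} + \tfrac{2}{3}b^{2} - 7a - 9c + \tfrac{46}{3}, LT = a^{2}.
f_2 = -12c^{2} + 48, LT = c^{2}.

S(f_1,f_2): leading monomials are coprime, so the S-polynomial reduces to 0 (Buchberger's first criterion).
Every S-polynomial of the final basis reduces to 0, so we have a Gröbner basis.
Inter-reduce: drop elements whose leading term is divisible by another's, tail-reduce, and make monic.
Reduced Gröbner basis: {a^{2} - \tfrac{5}{12}b^{2} + \tfrac{35}{8}a + \tfrac{45}{8}c - \tfrac{115}{12}, c^{2} - 4}.

Buchberger on the second generating set:
h_1 = -\tfrac{72}{5}a^{2} + 6b^{2} - 12c^{2} - 63a - 81c + 186, LT = a^{2}.
h_2 = \tfrac{64}{5}a^{2} - \tfrac{16}{3}b^{2} - 48c^{2} + 56a + 72c + \tfrac{208}{3}, LT = a^{2}.

S(h_1,h_2): lcm = a^{2}. S = \tfrac{55}{12}c^{2} - \tfrac{55}{3}.
  leading term c^{2}: no divisor's leading term divides it; move \tfrac{55}{12}c^{2} to the remainder.
  leading term 1: no divisor's leading term divides it; move -\tfrac{55}{3} to the remainder.
  remainder \tfrac{55}{12}c^{2} - \tfrac{55}{3} ≠ 0; add k_3 = \tfrac{55}{12}c^{2} - \tfrac{55}{3} to the basis.

S(h_1,k_3): leading monomials are coprime, so the S-polynomial reduces to 0 (Buchberger's first criterion).
S(h_2,k_3): leading monomials are coprime, so the S-polynomial reduces to 0 (Buchberger's first criterion).
Every S-polynomial of the final basis reduces to 0, so we have a Gröbner basis.
Inter-reduce: drop elements whose leading term is divisible by another's, tail-reduce, and make monic.
Reduced Gröbner basis: {a^{2} - \tfrac{5}{12}b^{2} + \tfrac{35}{8}a + \tfrac{45}{8}c - \tfrac{115}{12}, c^{2} - 4}.

These coincide, so the ideals are equal.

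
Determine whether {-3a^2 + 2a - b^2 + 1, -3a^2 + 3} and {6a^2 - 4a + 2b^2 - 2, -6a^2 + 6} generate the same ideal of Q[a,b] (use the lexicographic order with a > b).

Since reduced Gröbner bases are canonical representatives of ideals under a given ordering, it suffices to compute and compare them.
Buchberger on the first generating set:
f_1 = -3a^2 + 2a - b^2 + 1, LT = a^2.
f_2 = -3a^2 + 3, LT = a^2.

S(f_1,f_2): lcm = a^2. S = -2/3a + 1/3b^2 + 2/3.
  leading term a: no divisor's leading term divides it; move -2/3a to the remainder.
  leading term b^2: no divisor's leading term divides it; move 1/3b^2 to the remainder.
  leading term 1: no divisor's leading term divides it; move 2/3 to the remainder.
  remainder -2/3a + 1/3b^2 + 2/3 ≠ 0; add g_3 = -2/3a + 1/3b^2 + 2/3 to the basis.

S(f_1,g_3): lcm = a^2. S = 1/2ab^2 + 1/3a + 1/3b^2 - 1/3.
  leading term ab^2: subtract (-3/4b^2)·g_3 from 1/2ab^2 + 1/3a + 1/3b^2 - 1/3 → 1/3a + 1/4b^4 + 5/6b^2 - 1/3
  leading term a: subtract (-1/2)·g_3 from 1/3a + 1/4b^4 + 5/6b^2 - 1/3 → 1/4b^4 + b^2
  leading term b^4: no divisor's leading term divides it; move 1/4b^4 to the remainder.
  leading term b^2: no divisor's leading term divides it; move b^2 to the remainder.
  remainder 1/4b^4 + b^2 ≠ 0; add g_4 = 1/4b^4 + b^2 to the basis.

S(f_2,g_3): lcm = a^2. S = 1/2ab^2 + a - 1.
  leading term ab^2: subtract (-3/4b^2)·g_3 from 1/2ab^2 + a - 1 → a + 1/4b^4 + 1/2b^2 - 1
  leading term a: subtract (-3/2)·g_3 from a + 1/4b^4 + 1/2b^2 - 1 → 1/4b^4 + b^2
  leading term b^4: subtract (1)·g_4 from 1/4b^4 + b^2 → 0
  remainder 0.

S(f_1,g_4): leading monomials are coprime, so the S-polynomial reduces to 0 (Buchberger's first criterion).
S(f_2,g_4): leading monomials are coprime, so the S-polynomial reduces to 0 (Buchberger's first criterion).
S(g_3,g_4): leading monomials are coprime, so the S-polynomial reduces to 0 (Buchberger's first criterion).
Every S-polynomial of the final basis reduces to 0, so we have a Gröbner basis.
Inter-reduce: drop elements whose leading term is divisible by another's, tail-reduce, and make monic.
Reduced Gröbner basis: {a - 1/2b^2 - 1, b^4 + 4b^2}.

Buchberger on the second generating set:
h_1 = 6a^2 - 4a + 2b^2 - 2, LT = a^2.
h_2 = -6a^2 + 6, LT = a^2.

S(h_1,h_2): lcm = a^2. S = -2/3a + 1/3b^2 + 2/3.
  leading term a: no divisor's leading term divides it; move -2/3a to the remainder.
  leading term b^2: no divisor's leading term divides it; move 1/3b^2 to the remainder.
  leading term 1: no divisor's leading term divides it; move 2/3 to the remainder.
  remainder -2/3a + 1/3b^2 + 2/3 ≠ 0; add k_3 = -2/3a + 1/3b^2 + 2/3 to the basis.

S(h_1,k_3): lcm = a^2. S = 1/2ab^2 + 1/3a + 1/3b^2 - 1/3.
  leading term ab^2: subtract (-3/4b^2)·k_3 from 1/2ab^2 + 1/3a + 1/3b^2 - 1/3 → 1/3a + 1/4b^4 + 5/6b^2 - 1/3
  leading term a: subtract (-1/2)·k_3 from 1/3a + 1/4b^4 + 5/6b^2 - 1/3 → 1/4b^4 + b^2
  leading term b^4: no divisor's leading term divides it; move 1/4b^4 to the remainder.
  leading term b^2: no divisor's leading term divides it; move b^2 to the remainder.
  remainder 1/4b^4 + b^2 ≠ 0; add k_4 = 1/4b^4 + b^2 to the basis.

S(h_2,k_3): lcm = a^2. S = 1/2ab^2 + a - 1.
  leading term ab^2: subtract (-3/4b^2)·k_3 from 1/2ab^2 + a - 1 → a + 1/4b^4 + 1/2b^2 - 1
  leading term a: subtract (-3/2)·k_3 from a + 1/4b^4 + 1/2b^2 - 1 → 1/4b^4 + b^2
  leading term b^4: subtract (1)·k_4 from 1/4b^4 + b^2 → 0
  remainder 0.

S(h_1,k_4): leading monomials are coprime, so the S-polynomial reduces to 0 (Buchberger's first criterion).
S(h_2,k_4): leading monomials are coprime, so the S-polynomial reduces to 0 (Buchberger's first criterion).
S(k_3,k_4): leading monomials are coprime, so the S-polynomial reduces to 0 (Buchberger's first criterion).
Every S-polynomial of the final basis reduces to 0, so we have a Gröbner basis.
Inter-reduce: drop elements whose leading term is divisible by another's, tail-reduce, and make monic.
Reduced Gröbner basis: {a - 1/2b^2 - 1, b^4 + 4b^2}.

Same reduced basis, so the two generating sets span the same ideal.

Yes, the ideals are equal.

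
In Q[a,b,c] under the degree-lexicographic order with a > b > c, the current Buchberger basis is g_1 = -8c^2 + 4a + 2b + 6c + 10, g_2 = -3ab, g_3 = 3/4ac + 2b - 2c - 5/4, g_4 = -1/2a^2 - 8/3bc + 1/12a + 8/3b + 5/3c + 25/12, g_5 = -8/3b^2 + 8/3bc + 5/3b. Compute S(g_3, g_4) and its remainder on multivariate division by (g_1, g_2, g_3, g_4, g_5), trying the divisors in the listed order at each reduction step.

lcm(LM(g_3), LM(g_4)) = a^2c.
S = (lcm/LT(g_3))·g_3 − (lcm/LT(g_4))·g_4 = -16/3bc^2 + 8/3ab - 5/2ac + 16/3bc + 10/3c^2 - 5/3a + 25/6c.
Reduce S modulo (g_1, g_2, g_3, g_4, g_5) in that order:
  leading term bc^2: subtract (2/3b)·g_1 from -16/3bc^2 + 8/3ab - 5/2ac + 16/3bc + 10/3c^2 - 5/3a + 25/6c → -5/2ac - 4/3b^2 + 4/3bc + 10/3c^2 - 5/3a - 20/3b + 25/6c
  leading term ac: subtract (-10/3)·g_3 from -5/2ac - 4/3b^2 + 4/3bc + 10/3c^2 - 5/3a - 20/3b + 25/6c → -4/3b^2 + 4/3bc + 10/3c^2 - 5/3a - 5/2c - 25/6
  leading term b^2: subtract (1/2)·g_5 from -4/3b^2 + 4/3bc + 10/3c^2 - 5/3a - 5/2c - 25/6 → 10/3c^2 - 5/3a - 5/6b - 5/2c - 25/6
  leading term c^2: subtract (-5/12)·g_1 from 10/3c^2 - 5/3a - 5/6b - 5/2c - 25/6 → 0
The remainder is 0, so this S-polynomial contributes no new basis element.
This is the inner loop of Buchberger's algorithm — each nonzero remainder becomes a new basis element.

S(g_3, g_4) = -16/3bc^2 + 8/3ab - 5/2ac + 16/3bc + 10/3c^2 - 5/3a + 25/6c; remainder on division = 0.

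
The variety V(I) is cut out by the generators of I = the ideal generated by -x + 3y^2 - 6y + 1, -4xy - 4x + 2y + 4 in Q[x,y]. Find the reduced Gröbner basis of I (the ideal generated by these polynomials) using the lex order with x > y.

G = {x - 3y^2 + 6y - 1, y^3 - y^2 - 11/6y}

f_1 = -x + 3y^2 - 6y + 1, LT = x.
f_2 = -4xy - 4x + 2y + 4, LT = xy.

S(f_1,f_2): lcm = xy. S = -x - 3y^3 + 6y^2 - 1/2y + 1.
  leading term x: subtract (1)·f_1 from -x - 3y^3 + 6y^2 - 1/2y + 1 → -3y^3 + 3y^2 + 11/2y
  leading term y^3: no divisor's leading term divides it; move -3y^3 to the remainder.
  leading term y^2: no divisor's leading term divides it; move 3y^2 to the remainder.
  leading term y: no divisor's leading term divides it; move 11/2y to the remainder.
  remainder -3y^3 + 3y^2 + 11/2y ≠ 0; add g_3 = -3y^3 + 3y^2 + 11/2y to the basis.

The other S-polynomials (S(f_1,g_3), S(f_2,g_3)) all reduce to 0 modulo the current basis, so we have a Gröbner basis.
Inter-reduce: drop elements whose leading term is divisible by another's, tail-reduce, and make monic.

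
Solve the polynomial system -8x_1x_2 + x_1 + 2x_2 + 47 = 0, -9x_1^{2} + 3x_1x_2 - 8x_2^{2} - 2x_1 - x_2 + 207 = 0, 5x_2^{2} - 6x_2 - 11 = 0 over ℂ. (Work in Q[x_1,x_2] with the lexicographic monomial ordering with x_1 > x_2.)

Compute a lex Gröbner basis by Buchberger's algorithm.
f_1 = -8x_1x_2 + x_1 + 2x_2 + 47, LT = x_1x_2.
f_2 = -9x_1^{2} + 3x_1x_2 - 2x_1 - 8x_2^{2} - x_2 + 207, LT = x_1^{2}.
f_3 = 5x_2^{2} - 6x_2 - 11, LT = x_2^{2}.

S(f_1,f_2): lcm = x_1^{2}x_2. S = -\tfrac{1}{8}x_1^{2} + \tfrac{1}{3}x_1x_2^{2} - \tfrac{17}{36}x_1x_2 - \tfrac{47}{8}x_1 - \tfrac{8}{9}x_2^{3} - \tfrac{1}{9}x_2^{2} + 23x_2.
  leading term x_1^{2}: subtract (\tfrac{1}{72})·f_2 from -\tfrac{1}{8}x_1^{2} + \tfrac{1}{3}x_1x_2^{2} - \tfrac{17}{36}x_1x_2 - \tfrac{47}{8}x_1 - \tfrac{8}{9}x_2^{3} - \tfrac{1}{9}x_2^{2} + 23x_2 → \tfrac{1}{3}x_1x_2^{2} - \tfrac{37}{72}x_1x_2 - \tfrac{421}{72}x_1 - \tfrac{8}{9}x_2^{3} + \tfrac{1657}{72}x_2 - \tfrac{23}{8}
  leading term x_1x_2^{2}: subtract (-\tfrac{1}{24}x_2)·f_1 from \tfrac{1}{3}x_1x_2^{2} - \tfrac{37}{72}x_1x_2 - \tfrac{421}{72}x_1 - \tfrac{8}{9}x_2^{3} + \tfrac{1657}{72}x_2 - \tfrac{23}{8} → -\tfrac{17}{36}x_1x_2 - \tfrac{421}{72}x_1 - \tfrac{8}{9}x_2^{3} + \tfrac{1}{12}x_2^{2} + \tfrac{899}{36}x_2 - \tfrac{23}{8}
  leading term x_1x_2: subtract (\tfrac{17}{288})·f_1 from -\tfrac{17}{36}x_1x_2 - \tfrac{421}{72}x_1 - \tfrac{8}{9}x_2^{3} + \tfrac{1}{12}x_2^{2} + \tfrac{899}{36}x_2 - \tfrac{23}{8} → -\tfrac{189}{32}x_1 - \tfrac{8}{9}x_2^{3} + \tfrac{1}{12}x_2^{2} + \tfrac{1193}{48}x_2 - \tfrac{1627}{288}
  leading term x_1: no divisor's leading term divides it; move -\tfrac{189}{32}x_1 to the remainder.
  leading term x_2^{3}: subtract (-\tfrac{8}{45}x_2)·f_3 from -\tfrac{8}{9}x_2^{3} + \tfrac{1}{12}x_2^{2} + \tfrac{1193}{48}x_2 - \tfrac{1627}{288} → -\tfrac{59}{60}x_2^{2} + \tfrac{16487}{720}x_2 - \tfrac{1627}{288}
  leading term x_2^{2}: subtract (-\tfrac{59}{300})·f_3 from -\tfrac{59}{60}x_2^{2} + \tfrac{16487}{720}x_2 - \tfrac{1627}{288} → \tfrac{78187}{3600}x_2 - \tfrac{56251}{7200}
  leading term x_2: no divisor's leading term divides it; move \tfrac{78187}{3600}x_2 to the remainder.
  leading term 1: no divisor's leading term divides it; move -\tfrac{56251}{7200} to the remainder.
  remainder -\tfrac{189}{32}x_1 + \tfrac{78187}{3600}x_2 - \tfrac{56251}{7200} ≠ 0; add h_4 = -\tfrac{189}{32}x_1 + \tfrac{78187}{3600}x_2 - \tfrac{56251}{7200} to the basis.

S(f_1,f_3): lcm = x_1x_2^{2}. S = \tfrac{43}{40}x_1x_2 + \tfrac{11}{5}x_1 - \tfrac{1}{4}x_2^{2} - \tfrac{47}{8}x_2.
  leading term x_1x_2: subtract (-\tfrac{43}{320})·f_1 from \tfrac{43}{40}x_1x_2 + \tfrac{11}{5}x_1 - \tfrac{1}{4}x_2^{2} - \tfrac{47}{8}x_2 → \tfrac{747}{320}x_1 - \tfrac{1}{4}x_2^{2} - \tfrac{897}{160}x_2 + \tfrac{2021}{320}
  leading term x_1: subtract (-\tfrac{83}{210})·h_4 from \tfrac{747}{320}x_1 - \tfrac{1}{4}x_2^{2} - \tfrac{897}{160}x_2 + \tfrac{2021}{320} → -\tfrac{1}{4}x_2^{2} + \tfrac{562799}{189000}x_2 + \tfrac{610049}{189000}
  leading term x_2^{2}: subtract (-\tfrac{1}{20})·f_3 from -\tfrac{1}{4}x_2^{2} + \tfrac{562799}{189000}x_2 + \tfrac{610049}{189000} → \tfrac{506099}{189000}x_2 + \tfrac{506099}{189000}
  leading term x_2: no divisor's leading term divides it; move \tfrac{506099}{189000}x_2 to the remainder.
  leading term 1: no divisor's leading term divides it; move \tfrac{506099}{189000} to the remainder.
  remainder \tfrac{506099}{189000}x_2 + \tfrac{506099}{189000} ≠ 0; add h_5 = \tfrac{506099}{189000}x_2 + \tfrac{506099}{189000} to the basis.

The other S-polynomials (S(f_2,f_3), S(f_1,h_4), S(f_2,h_4), S(f_3,h_4), S(f_1,h_5), S(f_2,h_5), S(f_3,h_5), S(h_4,h_5)) all reduce to 0 modulo the current basis, so we have a Gröbner basis.
Inter-reduce: drop elements whose leading term is divisible by another's, tail-reduce, and make monic.
Reduced Gröbner basis: {x_1 + 5, x_2 + 1}.

Since the basis is lex-ordered, x_2 + 1 is univariate in x_2. Its roots are {-1}. Back-substituting each root into the other basis elements fixes the other coordinates.
  x_2 = -1: the earlier basis element becomes x_1 + 5 = 0, giving x_1 = -5 — point (-5, -1).
Check: every point annihilates each of the original generators.
Zero-dimensionality of the ideal guarantees finitely many solutions over ℂ.

{(-5, -1)}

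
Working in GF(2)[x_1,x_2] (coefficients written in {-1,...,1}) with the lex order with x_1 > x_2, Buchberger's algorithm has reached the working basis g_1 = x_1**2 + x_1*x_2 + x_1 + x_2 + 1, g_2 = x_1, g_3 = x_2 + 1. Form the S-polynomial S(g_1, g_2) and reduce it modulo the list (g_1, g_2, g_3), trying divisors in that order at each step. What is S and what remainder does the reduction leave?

S(g_1, g_2) = x_1*x_2 + x_1 + x_2 + 1; remainder on division = 0.

lcm(LM(g_1), LM(g_2)) = x_1**2.
S = (lcm/LT(g_1))·g_1 − (lcm/LT(g_2))·g_2 = x_1*x_2 + x_1 + x_2 + 1.
Reduce S modulo (g_1, g_2, g_3) in that order:
  leading term x_1*x_2: subtract (x_2)·g_2 from x_1*x_2 + x_1 + x_2 + 1 → x_1 + x_2 + 1
  leading term x_1: subtract (1)·g_2 from x_1 + x_2 + 1 → x_2 + 1
  leading term x_2: subtract (1)·g_3 from x_2 + 1 → 0
The remainder is 0, so this S-polynomial contributes no new basis element.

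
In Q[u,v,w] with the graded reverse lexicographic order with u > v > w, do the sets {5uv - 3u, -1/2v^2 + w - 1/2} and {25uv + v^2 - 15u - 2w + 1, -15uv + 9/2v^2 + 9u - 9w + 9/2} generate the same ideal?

Equality of ideals is decidable: compute both reduced Gröbner bases (unique for the ordering) and check whether they agree.
Buchberger on the first generating set:
f_1 = 5uv - 3u, LT = uv.
f_2 = -1/2v^2 + w - 1/2, LT = v^2.

S(f_1,f_2): lcm = uv^2. S = -3/5uv + 2uw - u.
  leading term uv: subtract (-3/25)·f_1 from -3/5uv + 2uw - u → 2uw - 34/25u
  leading term uw: no divisor's leading term divides it; move 2uw to the remainder.
  leading term u: no divisor's leading term divides it; move -34/25u to the remainder.
  remainder 2uw - 34/25u ≠ 0; add g_3 = 2uw - 34/25u to the basis.

The other S-polynomials (S(f_1,g_3), S(f_2,g_3)) all reduce to 0 modulo the current basis, so we have a Gröbner basis.
Inter-reduce: drop elements whose leading term is divisible by another's, tail-reduce, and make monic.
Reduced Gröbner basis: {uv - 3/5u, v^2 - 2w + 1, uw - 17/25u}.

Buchberger on the second generating set:
h_1 = 25uv + v^2 - 15u - 2w + 1, LT = uv.
h_2 = -15uv + 9/2v^2 + 9u - 9w + 9/2, LT = uv.

S(h_1,h_2): lcm = uv. S = 17/50v^2 - 17/25w + 17/50.
  leading term v^2: no divisor's leading term divides it; move 17/50v^2 to the remainder.
  leading term w: no divisor's leading term divides it; move -17/25w to the remainder.
  leading term 1: no divisor's leading term divides it; move 17/50 to the remainder.
  remainder 17/50v^2 - 17/25w + 17/50 ≠ 0; add k_3 = 17/50v^2 - 17/25w + 17/50 to the basis.

S(h_1,k_3): lcm = uv^2. S = 1/25v^3 - 3/5uv + 2uw - 2/25vw - u + 1/25v.
  leading term v^3: subtract (2/17v)·k_3 from 1/25v^3 - 3/5uv + 2uw - 2/25vw - u + 1/25v → -3/5uv + 2uw - u
  leading term uv: subtract (-3/125)·h_1 from -3/5uv + 2uw - u → 3/125v^2 + 2uw - 34/25u - 6/125w + 3/125
  leading term v^2: subtract (6/85)·k_3 from 3/125v^2 + 2uw - 34/25u - 6/125w + 3/125 → 2uw - 34/25u
  leading term uw: no divisor's leading term divides it; move 2uw to the remainder.
  leading term u: no divisor's leading term divides it; move -34/25u to the remainder.
  remainder 2uw - 34/25u ≠ 0; add k_4 = 2uw - 34/25u to the basis.

The other S-polynomials (S(h_2,k_3), S(h_1,k_4), S(h_2,k_4), S(k_3,k_4)) all reduce to 0 modulo the current basis, so we have a Gröbner basis.
Inter-reduce: drop elements whose leading term is divisible by another's, tail-reduce, and make monic.
Reduced Gröbner basis: {uv - 3/5u, v^2 - 2w + 1, uw - 17/25u}.

Same reduced basis, so the two generating sets span the same ideal.

Yes, the ideals are equal.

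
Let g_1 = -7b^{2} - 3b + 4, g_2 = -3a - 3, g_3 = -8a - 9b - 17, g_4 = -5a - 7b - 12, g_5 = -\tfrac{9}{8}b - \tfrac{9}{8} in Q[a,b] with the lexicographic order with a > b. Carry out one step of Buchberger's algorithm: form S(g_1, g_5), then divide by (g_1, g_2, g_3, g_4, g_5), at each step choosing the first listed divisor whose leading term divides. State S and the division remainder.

S(g_1, g_5) = -\tfrac{4}{7}b - \tfrac{4}{7}; remainder on division = 0.

lcm(LM(g_1), LM(g_5)) = b^{2}.
S = (lcm/LT(g_1))·g_1 − (lcm/LT(g_5))·g_5 = -\tfrac{4}{7}b - \tfrac{4}{7}.
Reduce S modulo (g_1, g_2, g_3, g_4, g_5) in that order:
  leading term b: subtract (\tfrac{32}{63})·g_5 from -\tfrac{4}{7}b - \tfrac{4}{7} → 0
The remainder is 0, so this S-polynomial contributes no new basis element.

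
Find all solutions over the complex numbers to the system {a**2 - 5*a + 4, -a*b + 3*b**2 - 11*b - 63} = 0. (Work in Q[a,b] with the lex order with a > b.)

{(1, -3), (1, 7), (4, 5/2 - sqrt(109)/2), (4, 5/2 + sqrt(109)/2)}

Compute a lex Gröbner basis by Buchberger's algorithm.
f_1 = a**2 - 5*a + 4, LT = a**2.
f_2 = -a*b + 3*b**2 - 11*b - 63, LT = a*b.

S(f_1,f_2): lcm = a**2*b. S = 3*a*b**2 - 16*a*b - 63*a + 4*b.
  reduce S modulo (f_1, f_2):
  remainder -63*a + 9*b**3 - 81*b**2 - 9*b + 1008 ≠ 0; add h_3 = -63*a + 9*b**3 - 81*b**2 - 9*b + 1008 to the basis.

S(f_1,h_3): lcm = a**2. S = 1/7*a*b**3 - 9/7*a*b**2 - 1/7*a*b + 11*a + 4.
  reduce S modulo (f_1, f_2, h_3):
  remainder 3/7*b**4 - 27/7*b**3 - 66/7*b**2 + 81*b + 189 ≠ 0; add h_4 = 3/7*b**4 - 27/7*b**3 - 66/7*b**2 + 81*b + 189 to the basis.

The other S-polynomials (S(f_2,h_3), S(f_1,h_4), S(f_2,h_4), S(h_3,h_4)) all reduce to 0 modulo the current basis, so we have a Gröbner basis.
Inter-reduce: drop elements whose leading term is divisible by another's, tail-reduce, and make monic.
Reduced Gröbner basis: {a - 1/7*b**3 + 9/7*b**2 + 1/7*b - 16, b**4 - 9*b**3 - 22*b**2 + 189*b + 441}.

A lex Gröbner basis eliminates variables successively. Here b**4 - 9*b**3 - 22*b**2 + 189*b + 441 depends only on b, with roots {-3, 7, 5/2 - sqrt(109)/2, 5/2 + sqrt(109)/2}; lifting each root through the earlier basis elements recovers the full solutions.
  b = -3: the earlier basis element becomes a - 1 = 0, giving a = 1 — point (1, -3).
  b = 7: the earlier basis element becomes a - 1 = 0, giving a = 1 — point (1, 7).
  b = 5/2 - sqrt(109)/2: the earlier basis element becomes a - 4 = 0, giving a = 4 — point (4, 5/2 - sqrt(109)/2).
  b = 5/2 + sqrt(109)/2: the earlier basis element becomes a - 4 = 0, giving a = 4 — point (4, 5/2 + sqrt(109)/2).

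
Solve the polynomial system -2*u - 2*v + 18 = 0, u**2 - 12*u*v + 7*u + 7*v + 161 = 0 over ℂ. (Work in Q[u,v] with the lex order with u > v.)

{(56/13, 61/13), (4, 5)}

Compute a lex Gröbner basis by Buchberger's algorithm.
f_1 = -2*u - 2*v + 18, LT = u.
f_2 = u**2 - 12*u*v + 7*u + 7*v + 161, LT = u**2.

S(f_1,f_2): lcm = u**2. S = 13*u*v - 16*u - 7*v - 161.
  leading term u*v: subtract (-13/2*v)·f_1 from 13*u*v - 16*u - 7*v - 161 → -16*u - 13*v**2 + 110*v - 161
  leading term u: subtract (8)·f_1 from -16*u - 13*v**2 + 110*v - 161 → -13*v**2 + 126*v - 305
  leading term v**2: no divisor's leading term divides it; move -13*v**2 to the remainder.
  leading term v: no divisor's leading term divides it; move 126*v to the remainder.
  leading term 1: no divisor's leading term divides it; move -305 to the remainder.
  remainder -13*v**2 + 126*v - 305 ≠ 0; add h_3 = -13*v**2 + 126*v - 305 to the basis.

The other S-polynomials (S(f_1,h_3), S(f_2,h_3)) all reduce to 0 modulo the current basis, so we have a Gröbner basis.
Inter-reduce: drop elements whose leading term is divisible by another's, tail-reduce, and make monic.
Reduced Gröbner basis: {u + v - 9, v**2 - 126/13*v + 305/13}.

The lex basis is triangular: the last element involves only v. Solving v**2 - 126/13*v + 305/13 = 0 gives v ∈ {61/13, 5}; substituting each value into the earlier elements determines the remaining variables.
  v = 61/13: the earlier basis element becomes u - 56/13 = 0, giving u = 56/13 — point (56/13, 61/13).
  v = 5: the earlier basis element becomes u - 4 = 0, giving u = 4 — point (4, 5).
Check: every point annihilates each of the original generators.
A lex Gröbner basis triangularizes the system, enabling back-substitution.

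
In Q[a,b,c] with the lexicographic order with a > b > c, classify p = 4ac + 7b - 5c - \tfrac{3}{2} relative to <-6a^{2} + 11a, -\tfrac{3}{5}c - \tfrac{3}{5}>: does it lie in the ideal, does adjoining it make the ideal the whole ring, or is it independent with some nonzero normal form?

First compute the reduced Gröbner basis of I by Buchberger's algorithm.
f_1 = -6a^{2} + 11a, LT = a^{2}.
f_2 = -\tfrac{3}{5}c - \tfrac{3}{5}, LT = c.

S(f_1,f_2): leading monomials are coprime, so the S-polynomial reduces to 0 (Buchberger's first criterion).
Every S-polynomial of the final basis reduces to 0, so we have a Gröbner basis.
Inter-reduce: drop elements whose leading term is divisible by another's, tail-reduce, and make monic.
Reduced Gröbner basis: {a^{2} - \tfrac{11}{6}a, c + 1}.
Label its elements g_1 = a^{2} - \tfrac{11}{6}a, g_2 = c + 1.

Reduce p = 4ac + 7b - 5c - \tfrac{3}{2} modulo G:
  leading term ac: subtract (4a)·g_2 from 4ac + 7b - 5c - \tfrac{3}{2} → -4a + 7b - 5c - \tfrac{3}{2}
  leading term a: no divisor's leading term divides it; move -4a to the remainder.
  leading term b: no divisor's leading term divides it; move 7b to the remainder.
  leading term c: subtract (-5)·g_2 from -5c - \tfrac{3}{2} → \tfrac{7}{2}
  leading term 1: no divisor's leading term divides it; move \tfrac{7}{2} to the remainder.
  normal form = -4a + 7b + \tfrac{7}{2}.
The normal form is nonzero, so p ∉ I. Since p minus its normal form lies in I, I + (p) = I + (r) where r = -4a + 7b + \tfrac{7}{2}; decide whether this ideal is the whole ring.
Run Buchberger on G together with r (pairs among the g_i already reduce to 0 since G is a Gröbner basis):
g_1 = a^{2} - \tfrac{11}{6}a, LT = a^{2}.
g_2 = c + 1, LT = c.
r = -4a + 7b + \tfrac{7}{2}, LT = a.

S(g_1,g_2): leading monomials are coprime, so the S-polynomial reduces to 0 (Buchberger's first criterion).
S(g_1,r): lcm = a^{2}. S = \tfrac{7}{4}ab - \tfrac{23}{24}a.
  leading term ab: subtract (-\tfrac{7}{16}b)·r from \tfrac{7}{4}ab - \tfrac{23}{24}a → -\tfrac{23}{24}a + \tfrac{49}{16}b^{2} + \tfrac{49}{32}b
  leading term a: subtract (\tfrac{23}{96})·r from -\tfrac{23}{24}a + \tfrac{49}{16}b^{2} + \tfrac{49}{32}b → \tfrac{49}{16}b^{2} - \tfrac{7}{48}b - \tfrac{161}{192}
  leading term b^{2}: no divisor's leading term divides it; move \tfrac{49}{16}b^{2} to the remainder.
  leading term b: no divisor's leading term divides it; move -\tfrac{7}{48}b to the remainder.
  leading term 1: no divisor's leading term divides it; move -\tfrac{161}{192} to the remainder.
  remainder \tfrac{49}{16}b^{2} - \tfrac{7}{48}b - \tfrac{161}{192} ≠ 0; add m_4 = \tfrac{49}{16}b^{2} - \tfrac{7}{48}b - \tfrac{161}{192} to the basis.

S(g_2,r): leading monomials are coprime, so the S-polynomial reduces to 0 (Buchberger's first criterion).
S(g_1,m_4): leading monomials are coprime, so the S-polynomial reduces to 0 (Buchberger's first criterion).
S(g_2,m_4): leading monomials are coprime, so the S-polynomial reduces to 0 (Buchberger's first criterion).
S(r,m_4): leading monomials are coprime, so the S-polynomial reduces to 0 (Buchberger's first criterion).
Every S-polynomial of the final basis reduces to 0, so we have a Gröbner basis.
Inter-reduce: drop elements whose leading term is divisible by another's, tail-reduce, and make monic.
Reduced Gröbner basis: {a - \tfrac{7}{4}b - \tfrac{7}{8}, b^{2} - \tfrac{1}{21}b - \tfrac{23}{84}, c + 1}.
The reduced Gröbner basis of I + (p) is {a - \tfrac{7}{4}b - \tfrac{7}{8}, b^{2} - \tfrac{1}{21}b - \tfrac{23}{84}, c + 1} ≠ {1}, a proper ideal, so the enlarged system stays consistent: p is independent of I, with normal form -4a + 7b + \tfrac{7}{2}.

4ac + 7b - 5c - \tfrac{3}{2} is independent of I; its normal form modulo I is -4a + 7b + \tfrac{7}{2}.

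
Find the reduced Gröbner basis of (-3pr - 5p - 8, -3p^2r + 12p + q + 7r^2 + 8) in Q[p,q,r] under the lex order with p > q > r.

G = {p - 3/40qr - 1/8q - 21/40r^3 - 7/8r^2 - 3/5r + 3, qr^2 + 10/3qr + 25/9q + 7r^4 + 70/3r^3 + 247/9r^2 - 80/3r - 280/9}

f_1 = -3pr - 5p - 8, LT = pr.
f_2 = -3p^2r + 12p + q + 7r^2 + 8, LT = p^2r.

S(f_1,f_2): lcm = p^2r. S = 5/3p^2 + 20/3p + 1/3q + 7/3r^2 + 8/3.
  reduce S modulo (f_1, f_2):
  remainder 5/3p^2 + 20/3p + 1/3q + 7/3r^2 + 8/3 ≠ 0; add g_3 = 5/3p^2 + 20/3p + 1/3q + 7/3r^2 + 8/3 to the basis.

S(f_1,g_3): lcm = p^2r. S = 5/3p^2 - 4pr + 8/3p - 1/5qr - 7/5r^3 - 8/5r.
  reduce S modulo (f_1, f_2, g_3):
  remainder 8/3p - 1/5qr - 1/3q - 7/5r^3 - 7/3r^2 - 8/5r + 8 ≠ 0; add g_4 = 8/3p - 1/5qr - 1/3q - 7/5r^3 - 7/3r^2 - 8/5r + 8 to the basis.

S(f_1,g_4): lcm = pr. S = 5/3p + 3/40qr^2 + 1/8qr + 21/40r^4 + 7/8r^3 + 3/5r^2 - 3r + 8/3.
  reduce S modulo (f_1, f_2, g_3, g_4):
  remainder 3/40qr^2 + 1/4qr + 5/24q + 21/40r^4 + 7/4r^3 + 247/120r^2 - 2r - 7/3 ≠ 0; add g_5 = 3/40qr^2 + 1/4qr + 5/24q + 21/40r^4 + 7/4r^3 + 247/120r^2 - 2r - 7/3 to the basis.

The other S-polynomials (S(f_2,g_3), S(f_2,g_4), S(g_3,g_4), S(f_1,g_5), S(f_2,g_5), S(g_3,g_5), S(g_4,g_5)) all reduce to 0 modulo the current basis, so we have a Gröbner basis.
Inter-reduce: drop elements whose leading term is divisible by another's, tail-reduce, and make monic.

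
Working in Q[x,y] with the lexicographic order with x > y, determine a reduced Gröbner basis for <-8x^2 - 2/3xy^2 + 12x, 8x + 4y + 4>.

G = {x + 1/2y + 1/2, y^3 - 5y^2 - 30y - 24}

The reduced Gröbner basis is the canonical form of the ideal for this ordering.

f_1 = -8x^2 - 2/3xy^2 + 12x, LT = x^2.
f_2 = 8x + 4y + 4, LT = x.

S(f_1,f_2): lcm = x^2. S = 1/12xy^2 - 1/2xy - 2x.
  leading term xy^2: subtract (1/96y^2)·f_2 from 1/12xy^2 - 1/2xy - 2x → -1/2xy - 2x - 1/24y^3 - 1/24y^2
  leading term xy: subtract (-1/16y)·f_2 from -1/2xy - 2x - 1/24y^3 - 1/24y^2 → -2x - 1/24y^3 + 5/24y^2 + 1/4y
  leading term x: subtract (-1/4)·f_2 from -2x - 1/24y^3 + 5/24y^2 + 1/4y → -1/24y^3 + 5/24y^2 + 5/4y + 1
  leading term y^3: no divisor's leading term divides it; move -1/24y^3 to the remainder.
  leading term y^2: no divisor's leading term divides it; move 5/24y^2 to the remainder.
  leading term y: no divisor's leading term divides it; move 5/4y to the remainder.
  leading term 1: no divisor's leading term divides it; move 1 to the remainder.
  remainder -1/24y^3 + 5/24y^2 + 5/4y + 1 ≠ 0; add g_3 = -1/24y^3 + 5/24y^2 + 5/4y + 1 to the basis.

The other S-polynomials (S(f_1,g_3), S(f_2,g_3)) all reduce to 0 modulo the current basis, so we have a Gröbner basis.
Inter-reduce: drop elements whose leading term is divisible by another's, tail-reduce, and make monic.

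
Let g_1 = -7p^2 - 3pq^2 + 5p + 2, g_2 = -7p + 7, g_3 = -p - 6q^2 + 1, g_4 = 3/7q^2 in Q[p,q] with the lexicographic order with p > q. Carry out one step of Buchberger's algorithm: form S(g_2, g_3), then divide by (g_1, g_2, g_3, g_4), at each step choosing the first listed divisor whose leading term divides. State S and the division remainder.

S(g_2, g_3) = -6q^2; remainder on division = 0.

lcm(LM(g_2), LM(g_3)) = p.
S = (lcm/LT(g_2))·g_2 − (lcm/LT(g_3))·g_3 = -6q^2.
Reduce S modulo (g_1, g_2, g_3, g_4) in that order:
  leading term q^2: subtract (-14)·g_4 from -6q^2 → 0
The remainder is 0, so this S-polynomial contributes no new basis element.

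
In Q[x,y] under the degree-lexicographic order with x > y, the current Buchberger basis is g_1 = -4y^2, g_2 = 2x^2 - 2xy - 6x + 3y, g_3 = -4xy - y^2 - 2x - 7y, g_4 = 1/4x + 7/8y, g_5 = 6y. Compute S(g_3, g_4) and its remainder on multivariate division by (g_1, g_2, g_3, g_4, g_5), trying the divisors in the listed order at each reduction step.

lcm(LM(g_3), LM(g_4)) = xy.
S = (lcm/LT(g_3))·g_3 − (lcm/LT(g_4))·g_4 = -13/4y^2 + 1/2x + 7/4y.
Reduce S modulo (g_1, g_2, g_3, g_4, g_5) in that order:
  leading term y^2: subtract (13/16)·g_1 from -13/4y^2 + 1/2x + 7/4y → 1/2x + 7/4y
  leading term x: subtract (2)·g_4 from 1/2x + 7/4y → 0
The remainder is 0, so this S-polynomial contributes no new basis element.
This is the inner loop of Buchberger's algorithm — each nonzero remainder becomes a new basis element.

S(g_3, g_4) = -13/4y^2 + 1/2x + 7/4y; remainder on division = 0.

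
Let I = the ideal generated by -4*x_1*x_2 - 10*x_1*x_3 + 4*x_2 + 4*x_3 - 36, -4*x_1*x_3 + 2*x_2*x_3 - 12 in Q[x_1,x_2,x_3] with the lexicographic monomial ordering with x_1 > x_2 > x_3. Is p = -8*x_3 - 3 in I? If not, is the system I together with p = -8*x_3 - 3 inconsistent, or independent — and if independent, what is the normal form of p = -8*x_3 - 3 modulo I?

-8*x_3 - 3 is independent of I; its normal form modulo I is -8*x_3 - 3.

First compute the reduced Gröbner basis of I by Buchberger's algorithm.
f_1 = -4*x_1*x_2 - 10*x_1*x_3 + 4*x_2 + 4*x_3 - 36, LT = x_1*x_2.
f_2 = -4*x_1*x_3 + 2*x_2*x_3 - 12, LT = x_1*x_3.

S(f_1,f_2): lcm = x_1*x_2*x_3. S = 5/2*x_1*x_3**2 + 1/2*x_2**2*x_3 - x_2*x_3 - 3*x_2 - x_3**2 + 9*x_3.
  leading term x_1*x_3**2: subtract (-5/8*x_3)·f_2 from 5/2*x_1*x_3**2 + 1/2*x_2**2*x_3 - x_2*x_3 - 3*x_2 - x_3**2 + 9*x_3 → 1/2*x_2**2*x_3 + 5/4*x_2*x_3**2 - x_2*x_3 - 3*x_2 - x_3**2 + 3/2*x_3
  leading term x_2**2*x_3: no divisor's leading term divides it; move 1/2*x_2**2*x_3 to the remainder.
  leading term x_2*x_3**2: no divisor's leading term divides it; move 5/4*x_2*x_3**2 to the remainder.
  leading term x_2*x_3: no divisor's leading term divides it; move -x_2*x_3 to the remainder.
  leading term x_2: no divisor's leading term divides it; move -3*x_2 to the remainder.
  leading term x_3**2: no divisor's leading term divides it; move -x_3**2 to the remainder.
  leading term x_3: no divisor's leading term divides it; move 3/2*x_3 to the remainder.
  remainder 1/2*x_2**2*x_3 + 5/4*x_2*x_3**2 - x_2*x_3 - 3*x_2 - x_3**2 + 3/2*x_3 ≠ 0; add h_3 = 1/2*x_2**2*x_3 + 5/4*x_2*x_3**2 - x_2*x_3 - 3*x_2 - x_3**2 + 3/2*x_3 to the basis.

The other S-polynomials (S(f_1,h_3), S(f_2,h_3)) all reduce to 0 modulo the current basis, so we have a Gröbner basis.
Inter-reduce: drop elements whose leading term is divisible by another's, tail-reduce, and make monic.
Reduced Gröbner basis: {x_1*x_2 + 5/4*x_2*x_3 - x_2 - x_3 + 3/2, x_1*x_3 - 1/2*x_2*x_3 + 3, x_2**2*x_3 + 5/2*x_2*x_3**2 - 2*x_2*x_3 - 6*x_2 - 2*x_3**2 + 3*x_3}.
Label its elements g_1 = x_1*x_2 + 5/4*x_2*x_3 - x_2 - x_3 + 3/2, g_2 = x_1*x_3 - 1/2*x_2*x_3 + 3, g_3 = x_2**2*x_3 + 5/2*x_2*x_3**2 - 2*x_2*x_3 - 6*x_2 - 2*x_3**2 + 3*x_3.

Reduce p = -8*x_3 - 3 modulo G:
  leading term x_3: no divisor's leading term divides it; move -8*x_3 to the remainder.
  leading term 1: no divisor's leading term divides it; move -3 to the remainder.
  normal form = -8*x_3 - 3.
The normal form is nonzero, so p ∉ I. Since p minus its normal form lies in I, I + (p) = I + (r) where r = -8*x_3 - 3; decide whether this ideal is the whole ring.
Run Buchberger on G together with r (pairs among the g_i already reduce to 0 since G is a Gröbner basis):
g_1 = x_1*x_2 + 5/4*x_2*x_3 - x_2 - x_3 + 3/2, LT = x_1*x_2.
g_2 = x_1*x_3 - 1/2*x_2*x_3 + 3, LT = x_1*x_3.
g_3 = x_2**2*x_3 + 5/2*x_2*x_3**2 - 2*x_2*x_3 - 6*x_2 - 2*x_3**2 + 3*x_3, LT = x_2**2*x_3.
r = -8*x_3 - 3, LT = x_3.

S(g_2,r): lcm = x_1*x_3. S = -3/8*x_1 - 1/2*x_2*x_3 + 3.
  leading term x_1: no divisor's leading term divides it; move -3/8*x_1 to the remainder.
  leading term x_2*x_3: subtract (1/16*x_2)·r from -1/2*x_2*x_3 + 3 → 3/16*x_2 + 3
  leading term x_2: no divisor's leading term divides it; move 3/16*x_2 to the remainder.
  leading term 1: no divisor's leading term divides it; move 3 to the remainder.
  remainder -3/8*x_1 + 3/16*x_2 + 3 ≠ 0; add m_5 = -3/8*x_1 + 3/16*x_2 + 3 to the basis.

S(g_3,r): lcm = x_2**2*x_3. S = -3/8*x_2**2 + 5/2*x_2*x_3**2 - 2*x_2*x_3 - 6*x_2 - 2*x_3**2 + 3*x_3.
  leading term x_2**2: no divisor's leading term divides it; move -3/8*x_2**2 to the remainder.
  leading term x_2*x_3**2: subtract (-5/16*x_2*x_3)·r from 5/2*x_2*x_3**2 - 2*x_2*x_3 - 6*x_2 - 2*x_3**2 + 3*x_3 → -47/16*x_2*x_3 - 6*x_2 - 2*x_3**2 + 3*x_3
  leading term x_2*x_3: subtract (47/128*x_2)·r from -47/16*x_2*x_3 - 6*x_2 - 2*x_3**2 + 3*x_3 → -627/128*x_2 - 2*x_3**2 + 3*x_3
  leading term x_2: no divisor's leading term divides it; move -627/128*x_2 to the remainder.
  leading term x_3**2: subtract (1/4*x_3)·r from -2*x_3**2 + 3*x_3 → 15/4*x_3
  leading term x_3: subtract (-15/32)·r from 15/4*x_3 → -45/32
  leading term 1: no divisor's leading term divides it; move -45/32 to the remainder.
  remainder -3/8*x_2**2 - 627/128*x_2 - 45/32 ≠ 0; add m_6 = -3/8*x_2**2 - 627/128*x_2 - 45/32 to the basis.

The other S-polynomials (S(g_1,g_2), S(g_1,g_3), S(g_1,r), S(g_2,g_3), S(g_1,m_5), S(g_2,m_5), S(g_3,m_5), S(r,m_5), S(g_1,m_6), S(g_2,m_6), S(g_3,m_6), S(r,m_6), S(m_5,m_6)) all reduce to 0 modulo the current basis, so we have a Gröbner basis.
Inter-reduce: drop elements whose leading term is divisible by another's, tail-reduce, and make monic.
Reduced Gröbner basis: {x_1 - 1/2*x_2 - 8, x_2**2 + 209/16*x_2 + 15/4, x_3 + 3/8}.
The reduced Gröbner basis of I + (p) is {x_1 - 1/2*x_2 - 8, x_2**2 + 209/16*x_2 + 15/4, x_3 + 3/8} ≠ {1}, a proper ideal, so the enlarged system stays consistent: p is independent of I, with normal form -8*x_3 - 3.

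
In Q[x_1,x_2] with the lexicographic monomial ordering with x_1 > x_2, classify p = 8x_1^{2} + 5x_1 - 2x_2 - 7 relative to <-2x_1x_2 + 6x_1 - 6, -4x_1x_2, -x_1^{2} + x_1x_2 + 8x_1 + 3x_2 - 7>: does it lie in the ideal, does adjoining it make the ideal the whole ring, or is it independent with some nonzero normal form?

Adjoining 8x_1^{2} + 5x_1 - 2x_2 - 7 makes the ideal the whole ring: the system is inconsistent.

First compute the reduced Gröbner basis of I by Buchberger's algorithm.
f_1 = -2x_1x_2 + 6x_1 - 6, LT = x_1x_2.
f_2 = -4x_1x_2, LT = x_1x_2.
f_3 = -x_1^{2} + x_1x_2 + 8x_1 + 3x_2 - 7, LT = x_1^{2}.

S(f_1,f_2): lcm = x_1x_2. S = -3x_1 + 3.
  leading term x_1: no divisor's leading term divides it; move -3x_1 to the remainder.
  leading term 1: no divisor's leading term divides it; move 3 to the remainder.
  remainder -3x_1 + 3 ≠ 0; add h_4 = -3x_1 + 3 to the basis.

S(f_1,f_3): lcm = x_1^{2}x_2. S = -3x_1^{2} + x_1x_2^{2} + 8x_1x_2 + 3x_1 + 3x_2^{2} - 7x_2.
  leading term x_1^{2}: subtract (3)·f_3 from -3x_1^{2} + x_1x_2^{2} + 8x_1x_2 + 3x_1 + 3x_2^{2} - 7x_2 → x_1x_2^{2} + 5x_1x_2 - 21x_1 + 3x_2^{2} - 16x_2 + 21
  leading term x_1x_2^{2}: subtract (-\tfrac{1}{2}x_2)·f_1 from x_1x_2^{2} + 5x_1x_2 - 21x_1 + 3x_2^{2} - 16x_2 + 21 → 8x_1x_2 - 21x_1 + 3x_2^{2} - 19x_2 + 21
  leading term x_1x_2: subtract (-4)·f_1 from 8x_1x_2 - 21x_1 + 3x_2^{2} - 19x_2 + 21 → 3x_1 + 3x_2^{2} - 19x_2 - 3
  leading term x_1: subtract (-1)·h_4 from 3x_1 + 3x_2^{2} - 19x_2 - 3 → 3x_2^{2} - 19x_2
  leading term x_2^{2}: no divisor's leading term divides it; move 3x_2^{2} to the remainder.
  leading term x_2: no divisor's leading term divides it; move -19x_2 to the remainder.
  remainder 3x_2^{2} - 19x_2 ≠ 0; add h_5 = 3x_2^{2} - 19x_2 to the basis.

S(f_2,f_3): lcm = x_1^{2}x_2. S = x_1x_2^{2} + 8x_1x_2 + 3x_2^{2} - 7x_2.
  leading term x_1x_2^{2}: subtract (-\tfrac{1}{2}x_2)·f_1 from x_1x_2^{2} + 8x_1x_2 + 3x_2^{2} - 7x_2 → 11x_1x_2 + 3x_2^{2} - 10x_2
  leading term x_1x_2: subtract (-\tfrac{11}{2})·f_1 from 11x_1x_2 + 3x_2^{2} - 10x_2 → 33x_1 + 3x_2^{2} - 10x_2 - 33
  leading term x_1: subtract (-11)·h_4 from 33x_1 + 3x_2^{2} - 10x_2 - 33 → 3x_2^{2} - 10x_2
  leading term x_2^{2}: subtract (1)·h_5 from 3x_2^{2} - 10x_2 → 9x_2
  leading term x_2: no divisor's leading term divides it; move 9x_2 to the remainder.
  remainder 9x_2 ≠ 0; add h_6 = 9x_2 to the basis.

S(f_1,h_4): lcm = x_1x_2. S = -3x_1 + x_2 + 3.
  leading term x_1: subtract (1)·h_4 from -3x_1 + x_2 + 3 → x_2
  leading term x_2: subtract (\tfrac{1}{9})·h_6 from x_2 → 0
  remainder 0.

S(f_2,h_4): lcm = x_1x_2. S = x_2.
  leading term x_2: subtract (\tfrac{1}{9})·h_6 from x_2 → 0
  remainder 0.

S(f_3,h_4): lcm = x_1^{2}. S = -x_1x_2 - 7x_1 - 3x_2 + 7.
  leading term x_1x_2: subtract (\tfrac{1}{2})·f_1 from -x_1x_2 - 7x_1 - 3x_2 + 7 → -10x_1 - 3x_2 + 10
  leading term x_1: subtract (\tfrac{10}{3})·h_4 from -10x_1 - 3x_2 + 10 → -3x_2
  leading term x_2: subtract (-\tfrac{1}{3})·h_6 from -3x_2 → 0
  remainder 0.

S(f_1,h_5): lcm = x_1x_2^{2}. S = \tfrac{10}{3}x_1x_2 + 3x_2.
  leading term x_1x_2: subtract (-\tfrac{5}{3})·f_1 from \tfrac{10}{3}x_1x_2 + 3x_2 → 10x_1 + 3x_2 - 10
  leading term x_1: subtract (-\tfrac{10}{3})·h_4 from 10x_1 + 3x_2 - 10 → 3x_2
  leading term x_2: subtract (\tfrac{1}{3})·h_6 from 3x_2 → 0
  remainder 0.

S(f_2,h_5): lcm = x_1x_2^{2}. S = \tfrac{19}{3}x_1x_2.
  leading term x_1x_2: subtract (-\tfrac{19}{6})·f_1 from \tfrac{19}{3}x_1x_2 → 19x_1 - 19
  leading term x_1: subtract (-\tfrac{19}{3})·h_4 from 19x_1 - 19 → 0
  remainder 0.

S(f_3,h_5): leading monomials are coprime, so the S-polynomial reduces to 0 (Buchberger's first criterion).
S(h_4,h_5): leading monomials are coprime, so the S-polynomial reduces to 0 (Buchberger's first criterion).
S(f_1,h_6): lcm = x_1x_2. S = -3x_1 + 3.
  leading term x_1: subtract (1)·h_4 from -3x_1 + 3 → 0
  remainder 0.

S(f_2,h_6): lcm = x_1x_2. S = 0.
  remainder 0.

S(f_3,h_6): leading monomials are coprime, so the S-polynomial reduces to 0 (Buchberger's first criterion).
S(h_4,h_6): leading monomials are coprime, so the S-polynomial reduces to 0 (Buchberger's first criterion).
S(h_5,h_6): lcm = x_2^{2}. S = -\tfrac{19}{3}x_2.
  leading term x_2: subtract (-\tfrac{19}{27})·h_6 from -\tfrac{19}{3}x_2 → 0
  remainder 0.

Every S-polynomial of the final basis reduces to 0, so we have a Gröbner basis.
Inter-reduce: drop elements whose leading term is divisible by another's, tail-reduce, and make monic.
Reduced Gröbner basis: {x_1 - 1, x_2}.
Label its elements g_1 = x_1 - 1, g_2 = x_2.

Reduce p = 8x_1^{2} + 5x_1 - 2x_2 - 7 modulo G:
  leading term x_1^{2}: subtract (8x_1)·g_1 from 8x_1^{2} + 5x_1 - 2x_2 - 7 → 13x_1 - 2x_2 - 7
  leading term x_1: subtract (13)·g_1 from 13x_1 - 2x_2 - 7 → -2x_2 + 6
  leading term x_2: subtract (-2)·g_2 from -2x_2 + 6 → 6
  leading term 1: no divisor's leading term divides it; move 6 to the remainder.
  normal form = 6.
The normal form is nonzero, so p ∉ I. Since p minus its normal form lies in I, I + (p) = I + (r) where r = 6; decide whether this ideal is the whole ring.
Here r = 6 is a nonzero constant, hence a unit: 1 ∈ I + (p), the Gröbner basis of I + (p) is {1}, and the enlarged system has no common solution — adjoining p is inconsistent.

Ideal membership is decidable via reduction modulo a Gröbner basis.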